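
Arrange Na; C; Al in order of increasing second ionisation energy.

Consider each +1 ion: Na⁺ is the bare [Ne] core; C⁺ still has 3 valence electrons; Al⁺ still has 2 valence electrons.
Core electrons are held far more tightly than valence electrons, so Na tops the IE_2 order.
Valence configurations: C⁺ [He]2s²2p¹, Al⁺ [Ne]3s².
Approximate IE_2 values (kJ/mol): Na 4562, C 2353, Al 1817.
Hence IE_2: Al < C < Na.

Al, C, Na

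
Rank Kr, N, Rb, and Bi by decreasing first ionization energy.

N is in period 2, group 15; Kr is in period 4, group 18; Rb is in period 5, group 1; Bi is in period 6, group 15.
IE₁ increases left→right with effective nuclear charge and decreases top→bottom as the valence shell moves farther out.
Here both period and group differ, so the two effects have to be weighed against each other.
Bi > Rb: period and group pull opposite ways; the across-period shift dominates (703 vs 403 kJ/mol).
Kr > Bi: relative to Bi, both the across-period and down-group shifts push Kr's first ionization energy up.
N > Kr: period and group pull opposite ways; the down-group shift dominates (1402 vs 1351 kJ/mol).
Approximate values (kJ/mol): N 1402, Kr 1351, Rb 403, Bi 703.
So from highest to lowest: N > Kr > Bi > Rb.

N, Kr, Bi, Rb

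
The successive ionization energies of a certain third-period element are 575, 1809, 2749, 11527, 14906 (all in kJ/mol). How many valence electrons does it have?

3

Look for the largest jump between consecutive ionization energies: IE4/IE3 ≈ 4.2, far larger than any earlier ratio.
That jump marks the point where a core electron is being removed. So the atom has 3 valence electrons.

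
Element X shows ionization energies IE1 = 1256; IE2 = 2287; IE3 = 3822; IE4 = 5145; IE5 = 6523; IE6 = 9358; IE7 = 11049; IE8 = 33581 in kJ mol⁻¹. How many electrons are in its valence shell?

Look for the largest jump between consecutive ionization energies: IE8/IE7 ≈ 3.0, far larger than any earlier ratio.
That jump marks the point where a core electron is being removed. So the atom has 7 valence electrons.

7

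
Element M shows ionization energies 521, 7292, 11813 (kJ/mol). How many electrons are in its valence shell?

Look for the largest jump between consecutive ionization energies: IE2/IE1 ≈ 14.0, far larger than any earlier ratio.
That jump marks the point where a core electron is being removed. So the atom has 1 valence electron.

1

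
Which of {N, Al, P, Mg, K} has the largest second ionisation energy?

Consider each +1 ion: N⁺ still has 4 valence electrons; Al⁺ still has 2 valence electrons; P⁺ still has 4 valence electrons; Mg⁺ still has 1 valence electron; K⁺ is the bare [Ar] core.
Pulling an electron out of a noble-gas core costs far more than removing a remaining valence electron, so K sits at the high end of IE_2.
Valence configurations: N⁺ [He]2s²2p², Al⁺ [Ne]3s², P⁺ [Ne]3s²3p², Mg⁺ [Ne]3s¹.
Approximate IE_2 values (kJ/mol): N 2856, Al 1817, P 1907, Mg 1451, K 3052.
So the second ionization energies run Mg < Al < P < N < K.

K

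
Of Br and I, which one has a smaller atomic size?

Br

Br is in period 4, group 17; I is in period 5, group 17.
Atomic radius shrinks across a period as nuclear charge pulls the same shell inward, and grows down a group as new shells are added.
All are in group 17, so atomic radius increases down the group.
So Br has the smaller atomic size (Br < I).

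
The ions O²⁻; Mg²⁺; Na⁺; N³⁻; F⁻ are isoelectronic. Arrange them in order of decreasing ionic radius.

All of these have 10 electrons, so size is governed by nuclear charge alone: the more protons, the stronger the pull on the same electron cloud, and the smaller the ion.
Nuclear charges: Mg²⁺ (Z=12), Na⁺ (Z=11), F⁻ (Z=9), O²⁻ (Z=8), N³⁻ (Z=7).
Largest to smallest: N³⁻ > O²⁻ > F⁻ > Na⁺ > Mg²⁺.

N³⁻ > O²⁻ > F⁻ > Na⁺ > Mg²⁺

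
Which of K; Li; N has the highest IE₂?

The second ionization energy removes an electron from the +1 ion. For each element: K⁺ is the bare [Ar] core; Li⁺ is the bare [He] core; N⁺ still has 4 valence electrons.
Core electrons are held far more tightly than valence electrons, so K and Li top the IE_2 order.
Tabulated IE_2 (kJ/mol): K 3052, Li 7298, N 2856.
Overall IE_2 order: N < K < Li.

Li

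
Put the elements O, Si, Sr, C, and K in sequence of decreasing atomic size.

Atomic radius shrinks across a period as nuclear charge pulls the same shell inward, and grows down a group as new shells are added.
Neither a single period nor a single group — weigh both effects.
C > O: both are in period 2; the period trend gives C the larger value.
Si > C: they share group 14; the group trend gives Si the larger value.
Sr > Si: relative to Si, both the across-period and down-group shifts push Sr's atomic radius up.
K > Sr: period and group pull opposite ways; the across-period shift dominates (196 vs 185 pm).
For reference (pm): C 75, O 63, Si 116, K 196, Sr 185.
So from largest to smallest: K > Sr > Si > C > O.

K, Sr, Si, C, O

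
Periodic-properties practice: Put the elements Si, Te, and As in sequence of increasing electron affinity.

Adding an electron releases more energy for atoms nearer the top right (short of the noble gases).
These sit on a diagonal, where the across-period and down-group effects partly cancel.
Si > As: period and group pull opposite ways; the down-group shift dominates (134 vs 78 kJ/mol).
Te > Si: the two effects oppose for this pair; the across-period effect wins (190 vs 134 kJ/mol).
Approximate values (kJ/mol): Si 134, As 78, Te 190.
So from lowest to highest: As < Si < Te.

As < Si < Te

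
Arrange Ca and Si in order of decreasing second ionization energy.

Si > Ca

Consider each +1 ion: Ca⁺ still has 1 valence electron; Si⁺ still has 3 valence electrons.
All are still removing valence electrons, so compare the +1 ions as you would atoms: IE_2 generally rises across a period (higher Z_eff) and falls down a group (larger shell), subject to the usual subshell exceptions.
Valence configurations: Ca⁺ [Ar]4s¹, Si⁺ [Ne]3s²3p¹.
The numbers (kJ/mol): Ca 1145, Si 1577.
Overall IE_2 order: Ca < Si.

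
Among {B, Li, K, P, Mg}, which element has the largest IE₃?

After 2 electrons have been removed, what remains? B²⁺ still has 1 valence electron; Li²⁺ is already 1 electron into the core; K²⁺ is already 1 electron into the core; P²⁺ still has 3 valence electrons; Mg²⁺ is the bare [Ne] core.
Core electrons are held far more tightly than valence electrons, so K, Mg and Li top the IE_3 order.
Valence configurations: B²⁺ [He]2s¹, P²⁺ [Ne]3s²3p¹.
Approximate IE_3 values (kJ/mol): B 3660, Li 11815, K 4420, P 2914, Mg 7733.
Putting it together, IE_3: P < B < K < Mg < Li.

Li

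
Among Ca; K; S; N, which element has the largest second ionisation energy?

K

IE_2 is the cost of taking one more electron from the +1 cation: Ca⁺ still has 1 valence electron; K⁺ is the bare [Ar] core; S⁺ still has 5 valence electrons; N⁺ still has 4 valence electrons.
Core electrons are held far more tightly than valence electrons, so K tops the IE_2 order.
Valence configurations: Ca⁺ [Ar]4s¹, S⁺ [Ne]3s²3p³, N⁺ [He]2s²2p².
Tabulated IE_2 (kJ/mol): Ca 1145, K 3052, S 2252, N 2856.
Overall IE_2 order: Ca < S < N < K.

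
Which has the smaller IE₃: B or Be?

B

The third ionization energy removes an electron from the +2 ion. For each element: B²⁺ still has 1 valence electron; Be²⁺ is the bare [He] core.
Breaking into a closed-shell core is much more expensive than removing a leftover valence electron — Be has the largest IE_3 here.
Approximate IE_3 values (kJ/mol): B 3660, Be 14849.
Overall IE_3 order: B < Be.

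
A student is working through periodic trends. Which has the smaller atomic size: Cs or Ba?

Ba

Cs is in period 6, group 1; Ba is in period 6, group 2.
Across a period the added protons contract the valence shell; down a group each new principal shell makes the atom larger.
All lie in period 6, so atomic radius increases right to left.
So Ba has the smaller atomic size (Ba < Cs).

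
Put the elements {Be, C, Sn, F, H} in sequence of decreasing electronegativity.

F > C > H > Sn > Be

H is in period 1, group 1; Be is in period 2, group 2; C is in period 2, group 14; F is in period 2, group 17; Sn is in period 5, group 14.
EN rises left→right (higher Z_eff, smaller atoms) and falls top→bottom (larger, more shielded atoms).
Neither a single period nor a single group — weigh both effects.
Sn > Be: period and group pull opposite ways; the across-period shift dominates (1.96 vs 1.57).
H > Sn: the two effects oppose for this pair; the down-group effect wins (2.20 vs 1.96).
C > H: the two effects oppose for this pair; the across-period effect wins (2.55 vs 2.20).
F > C: both are in period 2; the period trend gives F the larger value.
Approximate values (Pauling): H 2.20, Be 1.57, C 2.55, F 3.98, Sn 1.96.
So from highest to lowest: F > C > H > Sn > Be.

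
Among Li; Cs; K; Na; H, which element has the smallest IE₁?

Cs

H is in period 1, group 1; Li is in period 2, group 1; Na is in period 3, group 1; K is in period 4, group 1; Cs is in period 6, group 1.
Removing the outermost electron gets harder across a period and easier down a group.
All are in group 1, so first ionization energy increases up the group.
The smallest IE₁ among these belongs to Cs.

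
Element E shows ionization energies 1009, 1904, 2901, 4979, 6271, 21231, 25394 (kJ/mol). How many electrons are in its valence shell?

Look for the largest jump between consecutive ionization energies: IE6/IE5 ≈ 3.4, far larger than any earlier ratio.
That jump marks the point where a core electron is being removed. So the atom has 5 valence electrons.

5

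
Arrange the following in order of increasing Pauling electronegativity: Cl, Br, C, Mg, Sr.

Sr < Mg < C < Br < Cl

C is in period 2, group 14; Mg is in period 3, group 2; Cl is in period 3, group 17; Br is in period 4, group 17; Sr is in period 5, group 2.
EN rises left→right (higher Z_eff, smaller atoms) and falls top→bottom (larger, more shielded atoms).
Here both period and group differ, so the two effects have to be weighed against each other.
Mg > Sr: they share group 2; the group trend gives Mg the larger value.
C > Mg: relative to Mg, both the across-period and down-group shifts push C's electronegativity up.
Br > C: the two effects oppose for this pair; the across-period effect wins (2.96 vs 2.55).
Cl > Br: they share group 17; the group trend gives Cl the larger value.
Approximate values (Pauling): C 2.55, Mg 1.31, Cl 3.16, Br 2.96, Sr 0.95.
So from lowest to highest: Sr < Mg < C < Br < Cl.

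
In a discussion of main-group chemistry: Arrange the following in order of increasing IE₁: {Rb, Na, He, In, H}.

H is in period 1, group 1; He is in period 1, group 18; Na is in period 3, group 1; Rb is in period 5, group 1; In is in period 5, group 13.
First ionization energy rises across a period (greater Z_eff holds electrons more tightly) and falls down a group (valence electrons are farther from the nucleus).
These span different periods and groups, so the two trends combine.
Na > Rb: Na sits above Rb in group 1, so the down-group effect alone puts Na higher.
In > Na: the two effects oppose for this pair; the across-period effect wins (558 vs 496 kJ/mol).
H > In: the two effects oppose for this pair; the down-group effect wins (1312 vs 558 kJ/mol).
He > H: both are in period 1; the period trend gives He the larger value.
Approximate values (kJ/mol): H 1312, He 2372, Na 496, Rb 403, In 558.
So from lowest to highest: Rb < Na < In < H < He.

Rb < Na < In < H < He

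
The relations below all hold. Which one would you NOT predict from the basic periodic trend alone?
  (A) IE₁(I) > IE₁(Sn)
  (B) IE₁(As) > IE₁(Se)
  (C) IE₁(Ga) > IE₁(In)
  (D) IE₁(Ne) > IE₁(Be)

(B)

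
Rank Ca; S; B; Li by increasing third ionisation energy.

S, B, Ca, Li

The third ionization energy removes an electron from the +2 ion. For each element: Ca²⁺ is the bare [Ar] core; S²⁺ still has 4 valence electrons; B²⁺ still has 1 valence electron; Li²⁺ is already 1 electron into the core.
Core electrons are held far more tightly than valence electrons, so Ca and Li top the IE_3 order.
Valence configurations: S²⁺ [Ne]3s²3p², B²⁺ [He]2s¹.
Tabulated IE_3 (kJ/mol): Ca 4912, S 3357, B 3660, Li 11815.
So the third ionization energies run S < B < Ca < Li.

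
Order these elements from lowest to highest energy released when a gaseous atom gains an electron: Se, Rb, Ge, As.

Rb < As < Ge < Se

Ge is in period 4, group 14; As is in period 4, group 15; Se is in period 4, group 16; Rb is in period 5, group 1.
Electron affinity generally becomes more exothermic across a period toward the halogens and less exothermic down a group.
Neither a single period nor a single group — weigh both effects.
As > Rb: both effects reinforce here, so As is clearly the higher of the two.
Ge > As: this pair runs against the simple trend — see the exception note.
Se > Ge: both are in period 4; the period trend gives Se the larger value.
Note the exception: Ge has a higher electron affinity than As, contrary to the simple trend — adding an electron to As's half-filled 4p³ is unfavourable, so Ge (4p²) has the more exothermic EA.
Approximate values (kJ/mol): Ge 119, As 78, Se 195, Rb 47.
So from lowest to highest: Rb < As < Ge < Se.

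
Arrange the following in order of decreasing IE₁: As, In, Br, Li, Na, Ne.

Ne, Br, As, In, Li, Na

Li is in period 2, group 1; Ne is in period 2, group 18; Na is in period 3, group 1; As is in period 4, group 15; Br is in period 4, group 17; In is in period 5, group 13.
Across a period the outer electron is held more tightly (higher IE₁); down a group it sits in a higher shell, more shielded, and comes off more easily.
These span different periods and groups, so the two trends combine.
Li > Na: they share group 1; the group trend gives Li the larger value.
In > Li: period and group pull opposite ways; the across-period shift dominates (558 vs 520 kJ/mol).
As > In: both effects reinforce here, so As is clearly the higher of the two.
Br > As: both are in period 4; the period trend gives Br the larger value.
Ne > Br: both effects reinforce here, so Ne is clearly the higher of the two.
Approximate values (kJ/mol): Li 520, Ne 2081, Na 496, As 947, Br 1140, In 558.
So from highest to lowest: Ne > Br > As > In > Li > Na.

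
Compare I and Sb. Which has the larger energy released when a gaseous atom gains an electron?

I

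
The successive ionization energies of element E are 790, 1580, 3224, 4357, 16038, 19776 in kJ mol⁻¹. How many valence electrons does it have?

Look for the largest jump between consecutive ionization energies: IE5/IE4 ≈ 3.7, far larger than any earlier ratio.
That jump marks the point where a core electron is being removed. So the atom has 4 valence electrons.

4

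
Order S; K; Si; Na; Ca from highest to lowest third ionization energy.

Na, Ca, K, S, Si

IE_3 is the cost of taking one more electron from the +2 cation: S²⁺ still has 4 valence electrons; K²⁺ is already 1 electron into the core; Si²⁺ still has 2 valence electrons; Na²⁺ is already 1 electron into the core; Ca²⁺ is the bare [Ar] core.
Breaking into a closed-shell core is much more expensive than removing a leftover valence electron — K, Ca and Na have the largest IE_3 here.
Valence configurations: S²⁺ [Ne]3s²3p², Si²⁺ [Ne]3s².
Approximate IE_3 values (kJ/mol): S 3357, K 4420, Si 3232, Na 6910, Ca 4912.
So the third ionization energies run Si < S < K < Ca < Na.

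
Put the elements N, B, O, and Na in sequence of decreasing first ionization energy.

N > O > B > Na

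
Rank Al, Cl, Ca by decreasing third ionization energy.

Ca > Cl > Al

The third ionization energy removes an electron from the +2 ion. For each element: Al²⁺ still has 1 valence electron; Cl²⁺ still has 5 valence electrons; Ca²⁺ is the bare [Ar] core.
Core electrons are held far more tightly than valence electrons, so Ca tops the IE_3 order.
Valence configurations: Al²⁺ [Ne]3s¹, Cl²⁺ [Ne]3s²3p³.
The numbers (kJ/mol): Al 2745, Cl 3822, Ca 4912.
Overall IE_3 order: Al < Cl < Ca.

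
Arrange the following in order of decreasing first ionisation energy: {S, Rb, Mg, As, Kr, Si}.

Kr > S > As > Si > Mg > Rb

Mg is in period 3, group 2; Si is in period 3, group 14; S is in period 3, group 16; As is in period 4, group 15; Kr is in period 4, group 18; Rb is in period 5, group 1.
IE₁ increases left→right with effective nuclear charge and decreases top→bottom as the valence shell moves farther out.
Here both period and group differ, so the two effects have to be weighed against each other.
Mg > Rb: relative to Rb, both the across-period and down-group shifts push Mg's first ionization energy up.
Si > Mg: both are in period 3; the period trend gives Si the larger value.
As > Si: period and group pull opposite ways; the across-period shift dominates (947 vs 786 kJ/mol).
S > As: both effects reinforce here, so S is clearly the higher of the two.
Kr > S: period and group pull opposite ways; the across-period shift dominates (1351 vs 1000 kJ/mol).
Tabulated first ionization energy (kJ/mol): Mg 738, Si 786, S 1000, As 947, Kr 1351, Rb 403.
So from highest to lowest: Kr > S > As > Si > Mg > Rb.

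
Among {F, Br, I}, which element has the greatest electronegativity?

F is in period 2, group 17; Br is in period 4, group 17; I is in period 5, group 17.
EN rises left→right (higher Z_eff, smaller atoms) and falls top→bottom (larger, more shielded atoms).
All are in group 17, so electronegativity increases up the group.
The greatest electronegativity among these belongs to F.

F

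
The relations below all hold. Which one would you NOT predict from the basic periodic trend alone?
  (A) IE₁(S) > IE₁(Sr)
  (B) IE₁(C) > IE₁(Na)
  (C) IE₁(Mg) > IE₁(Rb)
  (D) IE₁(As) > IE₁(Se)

(D)

The general trend: first ionization energy increases across a period and decreases down a group.
(A) S (period 3, group 16) vs Sr (period 5, group 2): the stated order agrees with the simple trend.
(B) C (period 2, group 14) vs Na (period 3, group 1): the stated order agrees with the simple trend.
(C) Mg (period 3, group 2) vs Rb (period 5, group 1): the stated order agrees with the simple trend.
(D) As (period 4, group 15) vs Se (period 4, group 16): the stated order contradicts the simple trend.
The exception is (D): Se (4p⁴) ionizes more easily than half-filled As (4p³).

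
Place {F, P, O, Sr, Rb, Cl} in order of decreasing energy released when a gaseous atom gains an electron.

Electron affinity generally becomes more exothermic across a period toward the halogens and less exothermic down a group.
Here both period and group differ, so the two effects have to be weighed against each other.
Rb > Sr: this pair runs against the simple trend — see the exception note.
P > Rb: both effects reinforce here, so P is clearly the higher of the two.
O > P: relative to P, both the across-period and down-group shifts push O's electron affinity up.
F > O: F lies to the right of O in period 2, so the across-period effect alone puts F higher.
Cl > F: this pair runs against the simple trend — see the exception note.
Note the exception: Rb has a higher electron affinity than Sr, contrary to the simple trend — adding an electron to Sr (ns²) has to open a new, higher-energy np subshell, which is unfavourable.
Note the exception: Cl has a higher electron affinity than F, contrary to the simple trend — F's small 2p subshell makes the incoming electron feel strong e⁻–e⁻ repulsion, so Cl actually releases more energy on gaining an electron.
For reference (kJ/mol): O 141, F 328, P 72, Cl 349, Rb 47, Sr 5.
So from highest to lowest: Cl > F > O > P > Rb > Sr.

Cl > F > O > P > Rb > Sr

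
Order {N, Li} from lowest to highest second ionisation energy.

N < Li

IE_2 is the cost of taking one more electron from the +1 cation: N⁺ still has 4 valence electrons; Li⁺ is the bare [He] core.
Pulling an electron out of a noble-gas core costs far more than removing a remaining valence electron, so Li sits at the high end of IE_2.
Approximate IE_2 values (kJ/mol): N 2856, Li 7298.
So the second ionization energies run N < Li.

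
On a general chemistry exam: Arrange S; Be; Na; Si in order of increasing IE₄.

Consider each +3 ion: S³⁺ still has 3 valence electrons; Be³⁺ is already 1 electron into the core; Na³⁺ is already 2 electrons into the core; Si³⁺ still has 1 valence electron.
Core electrons are held far more tightly than valence electrons, so Na and Be top the IE_4 order.
Valence configurations: S³⁺ [Ne]3s²3p¹, Si³⁺ [Ne]3s¹.
The numbers (kJ/mol): S 4556, Be 21007, Na 9543, Si 4356.
Overall IE_4 order: Si < S < Na < Be.

Si < S < Na < Be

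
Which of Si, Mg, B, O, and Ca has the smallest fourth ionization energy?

Si

After 3 electrons have been removed, what remains? Si³⁺ still has 1 valence electron; Mg³⁺ is already 1 electron into the core; B³⁺ is the bare [He] core; O³⁺ still has 3 valence electrons; Ca³⁺ is already 1 electron into the core.
Usually core removal costs more than valence removal, but here the competition is close: a tightly held n=2 valence electron can cost more to remove than an n=3 core electron, so the actual values have to decide it.
Valence configurations: Si³⁺ [Ne]3s¹, O³⁺ [He]2s²2p¹.
Tabulated IE_4 (kJ/mol): Si 4356, Mg 10543, B 25026, O 7469, Ca 6491.
So the fourth ionization energies run Si < Ca < O < Mg < B.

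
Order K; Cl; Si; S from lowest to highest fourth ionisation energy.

Si < S < Cl < K

After 3 electrons have been removed, what remains? K³⁺ is already 2 electrons into the core; Cl³⁺ still has 4 valence electrons; Si³⁺ still has 1 valence electron; S³⁺ still has 3 valence electrons.
Breaking into a closed-shell core is much more expensive than removing a leftover valence electron — K has the largest IE_4 here.
Valence configurations: Cl³⁺ [Ne]3s²3p², Si³⁺ [Ne]3s¹, S³⁺ [Ne]3s²3p¹.
The numbers (kJ/mol): K 5877, Cl 5159, Si 4356, S 4556.
Hence IE_4: Si < S < Cl < K.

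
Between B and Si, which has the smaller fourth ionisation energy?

Si

IE_4 is the cost of taking one more electron from the +3 cation: B³⁺ is the bare [He] core; Si³⁺ still has 1 valence electron.
Breaking into a closed-shell core is much more expensive than removing a leftover valence electron — B has the largest IE_4 here.
Approximate IE_4 values (kJ/mol): B 25026, Si 4356.
Putting it together, IE_4: Si < B.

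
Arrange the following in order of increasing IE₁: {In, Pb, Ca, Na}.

Na is in period 3, group 1; Ca is in period 4, group 2; In is in period 5, group 13; Pb is in period 6, group 14.
Removing the outermost electron gets harder across a period and easier down a group.
A diagonal step moves right (one effect) and down (the opposite effect) at once.
In > Na: the two effects oppose for this pair; the across-period effect wins (558 vs 496 kJ/mol).
Ca > In: the two effects oppose for this pair; the down-group effect wins (590 vs 558 kJ/mol).
Pb > Ca: period and group pull opposite ways; the across-period shift dominates (716 vs 590 kJ/mol).
Tabulated first ionization energy (kJ/mol): Na 496, Ca 590, In 558, Pb 716.
So from lowest to highest: Na < In < Ca < Pb.

Na, In, Ca, Pb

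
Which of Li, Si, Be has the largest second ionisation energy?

The second ionization energy removes an electron from the +1 ion. For each element: Li⁺ is the bare [He] core; Si⁺ still has 3 valence electrons; Be⁺ still has 1 valence electron.
Breaking into a closed-shell core is much more expensive than removing a leftover valence electron — Li has the largest IE_2 here.
Valence configurations: Si⁺ [Ne]3s²3p¹, Be⁺ [He]2s¹.
The numbers (kJ/mol): Li 7298, Si 1577, Be 1757.
So the second ionization energies run Si < Be < Li.

Li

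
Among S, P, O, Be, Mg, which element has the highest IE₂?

The second ionization energy removes an electron from the +1 ion. For each element: S⁺ still has 5 valence electrons; P⁺ still has 4 valence electrons; O⁺ still has 5 valence electrons; Be⁺ still has 1 valence electron; Mg⁺ still has 1 valence electron.
All are still removing valence electrons, so compare the +1 ions as you would atoms: IE_2 generally rises across a period (higher Z_eff) and falls down a group (larger shell), subject to the usual subshell exceptions.
Valence configurations: S⁺ [Ne]3s²3p³, P⁺ [Ne]3s²3p², O⁺ [He]2s²2p³, Be⁺ [He]2s¹, Mg⁺ [Ne]3s¹.
The numbers (kJ/mol): S 2252, P 1907, O 3388, Be 1757, Mg 1451.
So the second ionization energies run Mg < Be < P < S < O.

O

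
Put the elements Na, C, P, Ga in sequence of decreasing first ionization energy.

C is in period 2, group 14; Na is in period 3, group 1; P is in period 3, group 15; Ga is in period 4, group 13.
Across a period the outer electron is held more tightly (higher IE₁); down a group it sits in a higher shell, more shielded, and comes off more easily.
These span different periods and groups, so the two trends combine.
Ga > Na: period and group pull opposite ways; the across-period shift dominates (579 vs 496 kJ/mol).
P > Ga: both effects reinforce here, so P is clearly the higher of the two.
C > P: the two effects oppose for this pair; the down-group effect wins (1086 vs 1012 kJ/mol).
For reference (kJ/mol): C 1086, Na 496, P 1012, Ga 579.
So from highest to lowest: C > P > Ga > Na.

C, P, Ga, Na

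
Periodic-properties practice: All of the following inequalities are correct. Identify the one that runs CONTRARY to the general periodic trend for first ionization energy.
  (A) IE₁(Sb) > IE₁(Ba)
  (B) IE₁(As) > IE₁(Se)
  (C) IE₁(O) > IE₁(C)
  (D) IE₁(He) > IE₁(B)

The general trend: first ionization energy increases across a period and decreases down a group.
(A) Sb (period 5, group 15) vs Ba (period 6, group 2): the stated order agrees with the simple trend.
(B) As (period 4, group 15) vs Se (period 4, group 16): the stated order contradicts the simple trend.
(C) O (period 2, group 16) vs C (period 2, group 14): the stated order agrees with the simple trend.
(D) He (period 1, group 18) vs B (period 2, group 13): the stated order agrees with the simple trend.
The exception is (B): Se (4p⁴) ionizes more easily than half-filled As (4p³).

(B)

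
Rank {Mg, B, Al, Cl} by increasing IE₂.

Mg, Al, Cl, B

IE_2 is the cost of taking one more electron from the +1 cation: Mg⁺ still has 1 valence electron; B⁺ still has 2 valence electrons; Al⁺ still has 2 valence electrons; Cl⁺ still has 6 valence electrons.
All are still removing valence electrons, so compare the +1 ions as you would atoms: IE_2 generally rises across a period (higher Z_eff) and falls down a group (larger shell), subject to the usual subshell exceptions.
Valence configurations: Mg⁺ [Ne]3s¹, B⁺ [He]2s², Al⁺ [Ne]3s², Cl⁺ [Ne]3s²3p⁴.
Tabulated IE_2 (kJ/mol): Mg 1451, B 2427, Al 1817, Cl 2298.
Hence IE_2: Mg < Al < Cl < B.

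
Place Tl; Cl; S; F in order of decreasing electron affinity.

Cl > F > S > Tl

F is in period 2, group 17; S is in period 3, group 16; Cl is in period 3, group 17; Tl is in period 6, group 13.
Electron affinity generally becomes more exothermic across a period toward the halogens and less exothermic down a group.
These span different periods and groups, so the two trends combine.
S > Tl: both effects reinforce here, so S is clearly the higher of the two.
F > S: both effects reinforce here, so F is clearly the higher of the two.
Cl > F: this pair runs against the simple trend — see the exception note.
Note the exception: Cl has a higher electron affinity than F, contrary to the simple trend — F's small 2p subshell makes the incoming electron feel strong e⁻–e⁻ repulsion, so Cl actually releases more energy on gaining an electron.
Approximate values (kJ/mol): F 328, S 200, Cl 349, Tl 19.
So from highest to lowest: Cl > F > S > Tl.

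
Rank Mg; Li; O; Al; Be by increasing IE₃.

The third ionization energy removes an electron from the +2 ion. For each element: Mg²⁺ is the bare [Ne] core; Li²⁺ is already 1 electron into the core; O²⁺ still has 4 valence electrons; Al²⁺ still has 1 valence electron; Be²⁺ is the bare [He] core.
Breaking into a closed-shell core is much more expensive than removing a leftover valence electron — Mg, Li and Be have the largest IE_3 here.
Valence configurations: O²⁺ [He]2s²2p², Al²⁺ [Ne]3s¹.
The numbers (kJ/mol): Mg 7733, Li 11815, O 5300, Al 2745, Be 14849.
Hence IE_3: Al < O < Mg < Li < Be.

Al, O, Mg, Li, Be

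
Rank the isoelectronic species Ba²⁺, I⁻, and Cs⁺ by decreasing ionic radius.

I⁻, Cs⁺, Ba²⁺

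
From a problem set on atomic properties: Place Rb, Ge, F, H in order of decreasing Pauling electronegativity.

F > H > Ge > Rb

H is in period 1, group 1; F is in period 2, group 17; Ge is in period 4, group 14; Rb is in period 5, group 1.
Electronegativity increases across a period and decreases down a group, tracking effective nuclear charge and atomic size.
Neither a single period nor a single group — weigh both effects.
Ge > Rb: relative to Rb, both the across-period and down-group shifts push Ge's electronegativity up.
H > Ge: the two effects oppose for this pair; the down-group effect wins (2.20 vs 2.01).
F > H: the two effects oppose for this pair; the across-period effect wins (3.98 vs 2.20).
For reference (Pauling): H 2.20, F 3.98, Ge 2.01, Rb 0.82.
So from highest to lowest: F > H > Ge > Rb.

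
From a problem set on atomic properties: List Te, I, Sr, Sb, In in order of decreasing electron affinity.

I > Te > Sb > In > Sr

Sr is in period 5, group 2; In is in period 5, group 13; Sb is in period 5, group 15; Te is in period 5, group 16; I is in period 5, group 17.
Adding an electron releases more energy for atoms nearer the top right (short of the noble gases).
All lie in period 5, so electron affinity increases left to right.
So from highest to lowest: I > Te > Sb > In > Sr.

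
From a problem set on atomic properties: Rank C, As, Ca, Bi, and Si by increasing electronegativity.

C is in period 2, group 14; Si is in period 3, group 14; Ca is in period 4, group 2; As is in period 4, group 15; Bi is in period 6, group 15.
Electronegativity increases across a period and decreases down a group, tracking effective nuclear charge and atomic size.
These span different periods and groups, so the two trends combine.
Si > Ca: relative to Ca, both the across-period and down-group shifts push Si's electronegativity up.
Bi > Si: the two effects oppose for this pair; the across-period effect wins (2.02 vs 1.90).
As > Bi: As sits above Bi in group 15, so the down-group effect alone puts As higher.
C > As: period and group pull opposite ways; the down-group shift dominates (2.55 vs 2.18).
For reference (Pauling): C 2.55, Si 1.90, Ca 1.00, As 2.18, Bi 2.02.
So from lowest to highest: Ca < Si < Bi < As < C.

Ca, Si, Bi, As, C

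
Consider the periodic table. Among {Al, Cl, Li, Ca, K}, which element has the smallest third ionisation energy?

IE_3 is the cost of taking one more electron from the +2 cation: Al²⁺ still has 1 valence electron; Cl²⁺ still has 5 valence electrons; Li²⁺ is already 1 electron into the core; Ca²⁺ is the bare [Ar] core; K²⁺ is already 1 electron into the core.
Breaking into a closed-shell core is much more expensive than removing a leftover valence electron — K, Ca and Li have the largest IE_3 here.
Valence configurations: Al²⁺ [Ne]3s¹, Cl²⁺ [Ne]3s²3p³.
The numbers (kJ/mol): Al 2745, Cl 3822, Li 11815, Ca 4912, K 4420.
So the third ionization energies run Al < Cl < K < Ca < Li.

Al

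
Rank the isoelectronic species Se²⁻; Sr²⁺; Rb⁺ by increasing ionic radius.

All of these have 36 electrons, so size is governed by nuclear charge alone: the more protons, the stronger the pull on the same electron cloud, and the smaller the ion.
Nuclear charges: Sr²⁺ (Z=38), Rb⁺ (Z=37), Se²⁻ (Z=34).
Smallest to largest: Sr²⁺ < Rb⁺ < Se²⁻.

Sr²⁺ < Rb⁺ < Se²⁻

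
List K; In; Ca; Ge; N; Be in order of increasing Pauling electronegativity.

Be is in period 2, group 2; N is in period 2, group 15; K is in period 4, group 1; Ca is in period 4, group 2; Ge is in period 4, group 14; In is in period 5, group 13.
Atoms toward the upper right of the periodic table pull bonding electrons most strongly.
Here both period and group differ, so the two effects have to be weighed against each other.
Ca > K: Ca lies to the right of K in period 4, so the across-period effect alone puts Ca higher.
Be > Ca: they share group 2; the group trend gives Be the larger value.
In > Be: period and group pull opposite ways; the across-period shift dominates (1.78 vs 1.57).
Ge > In: both effects reinforce here, so Ge is clearly the higher of the two.
N > Ge: both effects reinforce here, so N is clearly the higher of the two.
Approximate values (Pauling): Be 1.57, N 3.04, K 0.82, Ca 1.00, Ge 2.01, In 1.78.
So from lowest to highest: K < Ca < Be < In < Ge < N.

K < Ca < Be < In < Ge < N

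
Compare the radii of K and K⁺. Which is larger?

K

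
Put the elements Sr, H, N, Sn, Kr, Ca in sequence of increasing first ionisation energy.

Sr < Ca < Sn < H < Kr < N

Across a period the outer electron is held more tightly (higher IE₁); down a group it sits in a higher shell, more shielded, and comes off more easily.
Neither a single period nor a single group — weigh both effects.
Ca > Sr: they share group 2; the group trend gives Ca the larger value.
Sn > Ca: period and group pull opposite ways; the across-period shift dominates (709 vs 590 kJ/mol).
H > Sn: the two effects oppose for this pair; the down-group effect wins (1312 vs 709 kJ/mol).
Kr > H: period and group pull opposite ways; the across-period shift dominates (1351 vs 1312 kJ/mol).
N > Kr: the two effects oppose for this pair; the down-group effect wins (1402 vs 1351 kJ/mol).
Approximate values (kJ/mol): H 1312, N 1402, Ca 590, Kr 1351, Sr 550, Sn 709.
So from lowest to highest: Sr < Ca < Sn < H < Kr < N.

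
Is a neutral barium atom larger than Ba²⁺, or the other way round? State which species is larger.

Ba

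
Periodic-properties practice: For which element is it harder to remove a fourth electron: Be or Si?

Be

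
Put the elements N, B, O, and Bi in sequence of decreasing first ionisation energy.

IE₁ increases left→right with effective nuclear charge and decreases top→bottom as the valence shell moves farther out.
Here both period and group differ, so the two effects have to be weighed against each other.
B > Bi: period and group pull opposite ways; the down-group shift dominates (801 vs 703 kJ/mol).
O > B: both are in period 2; the period trend gives O the larger value.
N > O: this pair runs against the simple trend — see the exception note.
Note the exception: N has a higher first ionization energy than O, contrary to the simple trend — pairing an electron in O's 2p⁴ costs repulsion energy, so O ionizes more easily than half-filled N (2p³).
For reference (kJ/mol): B 801, N 1402, O 1314, Bi 703.
So from highest to lowest: N > O > B > Bi.

N > O > B > Bi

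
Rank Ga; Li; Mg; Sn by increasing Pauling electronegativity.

Li < Mg < Ga < Sn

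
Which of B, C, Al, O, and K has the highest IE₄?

B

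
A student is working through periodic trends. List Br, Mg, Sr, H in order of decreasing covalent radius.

Sr > Mg > Br > H

H is in period 1, group 1; Mg is in period 3, group 2; Br is in period 4, group 17; Sr is in period 5, group 2.
Across a period the added protons contract the valence shell; down a group each new principal shell makes the atom larger.
Neither a single period nor a single group — weigh both effects.
Br > H: the two effects oppose for this pair; the down-group effect wins (114 vs 32 pm).
Mg > Br: the two effects oppose for this pair; the across-period effect wins (139 vs 114 pm).
Sr > Mg: they share group 2; the group trend gives Sr the larger value.
Approximate values (pm): H 32, Mg 139, Br 114, Sr 185.
So from largest to smallest: Sr > Mg > Br > H.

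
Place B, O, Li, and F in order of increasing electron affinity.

Li is in period 2, group 1; B is in period 2, group 13; O is in period 2, group 16; F is in period 2, group 17.
Electron affinity generally becomes more exothermic across a period toward the halogens and less exothermic down a group.
All lie in period 2; the across-period trend (electron affinity increases left to right) applies, with the exception below.
Note the exception: Li has a higher electron affinity than B, contrary to the simple trend — B's ns²np¹ configuration gives only a small electron affinity — the sparsely filled np subshell binds an added electron weakly.
Approximate values (kJ/mol): Li 60, B 27, O 141, F 328.
So from lowest to highest: B < Li < O < F.

B < Li < O < F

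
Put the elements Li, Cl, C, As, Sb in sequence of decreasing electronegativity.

Smaller atoms with higher effective nuclear charge are more electronegative.
Here both period and group differ, so the two effects have to be weighed against each other.
Sb > Li: the two effects oppose for this pair; the across-period effect wins (2.05 vs 0.98).
As > Sb: they share group 15; the group trend gives As the larger value.
C > As: the two effects oppose for this pair; the down-group effect wins (2.55 vs 2.18).
Cl > C: the two effects oppose for this pair; the across-period effect wins (3.16 vs 2.55).
For reference (Pauling): Li 0.98, C 2.55, Cl 3.16, As 2.18, Sb 2.05.
So from highest to lowest: Cl > C > As > Sb > Li.

Cl > C > As > Sb > Li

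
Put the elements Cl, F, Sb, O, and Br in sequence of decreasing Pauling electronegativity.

O is in period 2, group 16; F is in period 2, group 17; Cl is in period 3, group 17; Br is in period 4, group 17; Sb is in period 5, group 15.
Atoms toward the upper right of the periodic table pull bonding electrons most strongly.
Here both period and group differ, so the two effects have to be weighed against each other.
Br > Sb: both effects reinforce here, so Br is clearly the higher of the two.
Cl > Br: Cl sits above Br in group 17, so the down-group effect alone puts Cl higher.
O > Cl: period and group pull opposite ways; the down-group shift dominates (3.44 vs 3.16).
F > O: both are in period 2; the period trend gives F the larger value.
For reference (Pauling): O 3.44, F 3.98, Cl 3.16, Br 2.96, Sb 2.05.
So from highest to lowest: F > O > Cl > Br > Sb.

F, O, Cl, Br, Sb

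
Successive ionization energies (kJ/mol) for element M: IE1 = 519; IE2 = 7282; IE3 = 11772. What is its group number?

Group 1

Look for the largest jump between consecutive ionization energies: IE2/IE1 ≈ 14.0, far larger than any earlier ratio.
That jump marks the point where a core electron is being removed. So the atom has 1 valence electron.
A main-group element with 1 valence electron is in group 1.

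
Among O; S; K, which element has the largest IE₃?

O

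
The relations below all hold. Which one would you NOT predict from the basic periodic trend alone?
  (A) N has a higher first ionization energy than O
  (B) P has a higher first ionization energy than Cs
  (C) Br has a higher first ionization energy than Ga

The general trend: first ionization energy increases across a period and decreases down a group.
(A) N (period 2, group 15) vs O (period 2, group 16): the stated order contradicts the simple trend.
(B) P (period 3, group 15) vs Cs (period 6, group 1): the stated order agrees with the simple trend.
(C) Br (period 4, group 17) vs Ga (period 4, group 13): the stated order agrees with the simple trend.
The exception is (A): pairing an electron in O's 2p⁴ costs repulsion energy, so O ionizes more easily than half-filled N (2p³).

(A)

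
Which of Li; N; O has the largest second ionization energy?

Li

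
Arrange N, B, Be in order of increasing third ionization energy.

B < N < Be

Consider each +2 ion: N²⁺ still has 3 valence electrons; B²⁺ still has 1 valence electron; Be²⁺ is the bare [He] core.
Breaking into a closed-shell core is much more expensive than removing a leftover valence electron — Be has the largest IE_3 here.
Valence configurations: N²⁺ [He]2s²2p¹, B²⁺ [He]2s¹.
Tabulated IE_3 (kJ/mol): N 4578, B 3660, Be 14849.
Overall IE_3 order: B < N < Be.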